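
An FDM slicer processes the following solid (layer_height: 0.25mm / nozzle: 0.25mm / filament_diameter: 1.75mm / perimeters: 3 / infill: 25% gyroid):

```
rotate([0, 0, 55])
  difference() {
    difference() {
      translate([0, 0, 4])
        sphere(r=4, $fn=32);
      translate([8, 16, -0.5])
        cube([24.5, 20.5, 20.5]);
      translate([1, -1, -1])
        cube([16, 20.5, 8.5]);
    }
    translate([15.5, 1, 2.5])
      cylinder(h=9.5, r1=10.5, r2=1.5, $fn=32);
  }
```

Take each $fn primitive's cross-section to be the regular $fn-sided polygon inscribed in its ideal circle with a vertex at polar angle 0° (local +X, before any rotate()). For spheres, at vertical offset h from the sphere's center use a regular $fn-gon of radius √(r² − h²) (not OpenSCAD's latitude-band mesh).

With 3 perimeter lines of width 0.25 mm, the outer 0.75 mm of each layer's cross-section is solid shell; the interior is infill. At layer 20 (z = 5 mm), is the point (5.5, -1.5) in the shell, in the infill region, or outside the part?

At z = 5 mm: the r=4 sphere slices to a regular 32-gon of circumradius 3.873 (√(r²−h²) with h=1 from center); the cube at (8, 16) is present — its section is the full 24.5×20.5 rectangle; the cube at (1, -1) is present — its section is the full 16×20.5 rectangle; After the difference (first − rest): starting from the r=4 sphere, the 24.5×20.5 cube at (8, 16) misses the remaining region (no effect); the 16×20.5 cube at (1, -1) partially overlaps it — only the 10.71 mm² overlap (of its 328.00 mm²) is removed, clipping the outline — 1 connected region; the cone at (15.5, 1): at t=0.263 of its height the radius interpolates to r₁+(r₂−r₁)t = 8.132, giving a regular 32-gon of that circumradius; After the difference (first − rest): starting from that combined region, the cone at (15.5, 1) misses the remaining region (no effect) — 1 connected region; (rotated 55° about Z; rotation is an isometry so areas/perimeters/island counts are preserved). Overall, the cross-section is a single solid region. Undo the 55° rotation: the query point maps to (1.926, -5.366) in the un-rotated model frame. The nearest boundary edge runs (1.48, -3.58)→(0.76, -3.80); distance from the point to it = 1.84 mm. The point is not inside any of the regions above, so it lies outside the cross-section (1.84 mm from the nearest boundary).

outside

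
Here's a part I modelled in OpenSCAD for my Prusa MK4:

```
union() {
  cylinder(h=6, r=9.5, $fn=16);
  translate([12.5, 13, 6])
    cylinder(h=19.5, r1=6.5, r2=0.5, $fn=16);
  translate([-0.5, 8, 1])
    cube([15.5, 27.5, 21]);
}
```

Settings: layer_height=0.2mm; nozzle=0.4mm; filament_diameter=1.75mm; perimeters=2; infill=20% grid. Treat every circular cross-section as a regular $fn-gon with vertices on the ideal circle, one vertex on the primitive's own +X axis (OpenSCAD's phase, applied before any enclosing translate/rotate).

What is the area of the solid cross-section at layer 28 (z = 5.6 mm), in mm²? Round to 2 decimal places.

At z = 5.6 mm: the r=9.5 cylinder gives a regular 16-gon of circumradius 9.5 (constant along its height) (area = (16/2)·9.500²·sin(360°/16) = 276.30 mm²); the cone at (12.5, 13) is not intersected at this z (z outside [6, 25.5]); the 15.5×27.5 cube at (-0.5, 8) contributes its full rectangle (area 426.25 mm²); Combining (union): the regions partially overlap — summed areas 702.55 mm² minus the doubly-counted overlap 5.32 mm² gives 697.23 mm² — area = 697.23 mm². Overall, the cross-section is a single solid region. Net area = 697.23 mm².

697.23 mm²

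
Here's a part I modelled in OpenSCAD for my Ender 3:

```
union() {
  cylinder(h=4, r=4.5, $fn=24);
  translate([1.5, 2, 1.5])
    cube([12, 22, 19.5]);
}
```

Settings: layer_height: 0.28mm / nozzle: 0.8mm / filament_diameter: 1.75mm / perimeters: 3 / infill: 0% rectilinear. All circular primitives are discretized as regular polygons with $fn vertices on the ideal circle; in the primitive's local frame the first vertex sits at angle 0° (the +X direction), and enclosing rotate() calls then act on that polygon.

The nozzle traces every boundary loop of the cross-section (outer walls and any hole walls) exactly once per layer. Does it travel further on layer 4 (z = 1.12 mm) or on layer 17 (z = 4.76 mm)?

Layer 4 (z = 1.12): the cylinder: section is a regular 24-gon, circumradius r=4.5 (perimeter = 2·24·4.500·sin(180°/24) = 28.19 mm); the cube at (1.5, 2) is not intersected at this z (z outside [1.5, 21]); Combining (union): only the r=4.5 cylinder is present, so the union is just that shape — boundary = 28.19 mm. So its perimeter = 28.19 mm. Layer 17 (z = 4.76): the cylinder does not reach this height (z outside [0, 4]); the cube at (1.5, 2) is present — its section is the full 12×22 rectangle (perimeter 68.00 mm); Taking the union: only the 12×22 cube at (1.5, 2) is present, so the union is just that shape — boundary = 68.00 mm. So its perimeter = 68.00 mm. Layer 17 is larger (68.00 vs 28.19 mm).

layer 17 (z = 4.76 mm)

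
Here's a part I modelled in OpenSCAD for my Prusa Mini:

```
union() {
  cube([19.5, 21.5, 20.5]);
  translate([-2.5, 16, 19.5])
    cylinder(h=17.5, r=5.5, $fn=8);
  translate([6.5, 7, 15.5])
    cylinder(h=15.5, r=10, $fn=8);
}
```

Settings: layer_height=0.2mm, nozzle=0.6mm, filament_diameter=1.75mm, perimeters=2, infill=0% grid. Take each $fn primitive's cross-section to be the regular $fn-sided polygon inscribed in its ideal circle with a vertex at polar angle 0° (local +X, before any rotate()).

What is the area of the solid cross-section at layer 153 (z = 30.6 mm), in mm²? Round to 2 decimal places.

At z = 30.6 mm: the cube does not reach this height (z outside [0, 20.5]); the cylinder at (-2.5, 16): section is a regular 8-gon, circumradius r=5.5 (area = (8/2)·5.500²·sin(360°/8) = 85.56 mm²); the r=10 cylinder at (6.5, 7) gives a regular 8-gon of circumradius 10 (constant along its height) (area = (8/2)·10.000²·sin(360°/8) = 282.84 mm²); Taking the union: the regions partially overlap — summed areas 368.40 mm² minus the doubly-counted overlap 9.28 mm² gives 359.13 mm² — area = 359.13 mm². Overall, the cross-section is a single solid region. Net area = 359.13 mm².

359.13 mm²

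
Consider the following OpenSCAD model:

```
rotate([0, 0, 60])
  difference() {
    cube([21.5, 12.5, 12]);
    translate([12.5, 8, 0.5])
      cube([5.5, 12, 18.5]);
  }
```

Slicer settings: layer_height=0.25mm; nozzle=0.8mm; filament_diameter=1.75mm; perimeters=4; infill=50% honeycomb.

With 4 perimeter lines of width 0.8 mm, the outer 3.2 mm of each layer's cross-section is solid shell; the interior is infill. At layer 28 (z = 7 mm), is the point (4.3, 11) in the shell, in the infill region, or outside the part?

shell

At z = 7 mm: the cube is present — its section is the full 21.5×12.5 rectangle; the cube at (12.5, 8) is present — its section is the full 5.5×12 rectangle; After the difference (first − rest): starting from the 21.5×12.5 cube, the 5.5×12 cube at (12.5, 8) partially overlaps it — only the 24.75 mm² overlap (of its 66.00 mm²) is removed, clipping the outline — 1 connected region; (rotated 60° about Z; rotation is an isometry so areas/perimeters/island counts are preserved). Overall, the cross-section is a single solid region. Undo the 60° rotation: the query point maps to (11.676, 1.776) in the un-rotated model frame. The nearest boundary edge runs (21.50, 0.00)→(0.00, 0.00); distance from the point to it = 1.78 mm. The point is inside the cross-section, 1.78 mm from the nearest boundary — within the 3.2 mm shell band (4 × 0.8).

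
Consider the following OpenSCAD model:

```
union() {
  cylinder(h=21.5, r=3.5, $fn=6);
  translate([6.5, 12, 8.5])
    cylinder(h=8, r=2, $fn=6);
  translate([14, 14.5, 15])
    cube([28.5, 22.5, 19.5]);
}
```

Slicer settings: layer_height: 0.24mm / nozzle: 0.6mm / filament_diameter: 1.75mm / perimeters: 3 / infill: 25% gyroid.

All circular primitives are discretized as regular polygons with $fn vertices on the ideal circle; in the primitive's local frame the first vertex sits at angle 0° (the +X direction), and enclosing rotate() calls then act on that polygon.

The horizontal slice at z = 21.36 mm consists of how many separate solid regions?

2

At z = 21.36 mm: the r=3.5 cylinder gives a regular 6-gon of circumradius 3.5 (constant along its height); the cylinder at (6.5, 12) does not reach this height (z outside [8.5, 16.5]); the 28.5×22.5 cube at (14, 14.5) contributes its full rectangle; Merging all regions: the 2 present regions are separate (no shared area or edge), so areas and boundary lengths simply add and each stays a separate island — 2 connected regions. The result has 2 disconnected regions.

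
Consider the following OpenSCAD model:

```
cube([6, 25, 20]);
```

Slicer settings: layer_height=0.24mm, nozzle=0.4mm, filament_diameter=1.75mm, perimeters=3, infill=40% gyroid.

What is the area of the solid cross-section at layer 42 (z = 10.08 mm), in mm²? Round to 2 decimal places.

150.00 mm²

At z = 10.08 mm: the cube (footprint 6×25) is included at this height (area 150.00 mm²). Overall, the cross-section is a single solid region. Net area = 150.00 mm².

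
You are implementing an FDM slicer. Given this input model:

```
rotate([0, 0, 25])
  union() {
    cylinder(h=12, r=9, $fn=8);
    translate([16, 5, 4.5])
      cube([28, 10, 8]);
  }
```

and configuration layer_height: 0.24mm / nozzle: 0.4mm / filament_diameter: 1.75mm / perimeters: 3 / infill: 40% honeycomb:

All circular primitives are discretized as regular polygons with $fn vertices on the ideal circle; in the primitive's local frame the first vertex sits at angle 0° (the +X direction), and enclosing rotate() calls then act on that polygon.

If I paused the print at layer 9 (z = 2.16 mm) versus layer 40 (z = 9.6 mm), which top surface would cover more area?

Layer 9 (z = 2.16): the r=9 cylinder contributes a regular 8-gon of circumradius 9 (area = (8/2)·9.000²·sin(360°/8) = 229.10 mm²); the cube at (16, 5) is not intersected at this z (z outside [4.5, 12.5]); Merging all regions: only the r=9 cylinder is present, so the union is just that shape — area = 229.10 mm²; (rotated 25° about Z; rotation is an isometry so areas/perimeters/island counts are preserved). So its area = 229.10 mm². Layer 40 (z = 9.6): the r=9 cylinder contributes a regular 8-gon of circumradius 9 (area = (8/2)·9.000²·sin(360°/8) = 229.10 mm²); the cube at (16, 5) (footprint 28×10) is included at this height (area 280.00 mm²); Taking the union: the 2 present regions are separate (no shared area or edge), so areas and boundary lengths simply add and each stays a separate island — area = 509.10 mm²; (rotated 25° about Z; rotation is an isometry so areas/perimeters/island counts are preserved). So its area = 509.10 mm². Layer 40 is larger (509.10 vs 229.10 mm²).

layer 40 (z = 9.6 mm)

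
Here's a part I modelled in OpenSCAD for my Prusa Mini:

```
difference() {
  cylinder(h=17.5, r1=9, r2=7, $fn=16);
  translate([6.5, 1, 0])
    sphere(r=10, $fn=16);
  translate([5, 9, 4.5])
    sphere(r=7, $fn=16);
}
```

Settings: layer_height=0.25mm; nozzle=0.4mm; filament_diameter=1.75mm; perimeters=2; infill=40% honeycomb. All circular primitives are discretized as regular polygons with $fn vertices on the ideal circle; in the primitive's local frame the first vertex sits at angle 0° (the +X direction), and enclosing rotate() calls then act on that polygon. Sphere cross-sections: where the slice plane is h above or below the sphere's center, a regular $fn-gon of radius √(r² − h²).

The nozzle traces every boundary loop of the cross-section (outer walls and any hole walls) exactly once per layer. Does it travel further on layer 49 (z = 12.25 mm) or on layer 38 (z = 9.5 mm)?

Layer 49 (z = 12.25): the cone contributes a regular 16-gon of circumradius 7.600 (interpolated between r1=9 and r2=7 at t=0.700) (perimeter = 2·16·7.600·sin(180°/16) = 47.45 mm); the sphere at (6.5, 1) is absent (|z−center|=12.250 > r=10); the sphere at (5, 9) is absent (|z−center|=7.750 > r=7); After the difference (first − rest): none of the subtracted shapes is present at this height, so the cone is unchanged — boundary = 47.45 mm. So its perimeter = 47.45 mm. Layer 38 (z = 9.5): the cone contributes a regular 16-gon of circumradius 7.914 (interpolated between r1=9 and r2=7 at t=0.543) (perimeter = 2·16·7.914·sin(180°/16) = 49.41 mm); the r=10 sphere at (6.5, 1) slices to a regular 16-gon of circumradius 3.122 (√(r²−h²) with h=9.5 from center) (perimeter = 2·16·3.122·sin(180°/16) = 19.49 mm); the sphere at (5, 9): section is a regular 16-gon, circumradius = √(r²−h²) = √(7²−5²) = 4.899 (perimeter = 2·16·4.899·sin(180°/16) = 30.58 mm); Taking the first minus the rest: starting from the cone, the r=10 sphere at (6.5, 1) partially overlaps it — only the 21.24 mm² overlap (of its 29.85 mm²) is removed, clipping the outline; the r=7 sphere at (5, 9) partially overlaps it — only the 11.31 mm² overlap (of its 73.48 mm²) is removed, clipping the outline — boundary = 54.57 mm. So its perimeter = 54.57 mm. Layer 38 is larger (54.57 vs 47.45 mm).

layer 38 (z = 9.5 mm)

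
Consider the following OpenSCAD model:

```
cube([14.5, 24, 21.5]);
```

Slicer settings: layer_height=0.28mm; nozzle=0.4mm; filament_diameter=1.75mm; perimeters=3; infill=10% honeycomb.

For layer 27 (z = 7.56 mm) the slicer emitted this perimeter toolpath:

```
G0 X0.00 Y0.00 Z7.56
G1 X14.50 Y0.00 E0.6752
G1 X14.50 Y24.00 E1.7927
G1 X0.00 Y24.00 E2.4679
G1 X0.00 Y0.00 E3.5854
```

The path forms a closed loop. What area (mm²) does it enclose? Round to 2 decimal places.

348.00 mm²

Apply the shoelace formula to the sequence of (X, Y) vertices; enclosed area = 348.00 mm².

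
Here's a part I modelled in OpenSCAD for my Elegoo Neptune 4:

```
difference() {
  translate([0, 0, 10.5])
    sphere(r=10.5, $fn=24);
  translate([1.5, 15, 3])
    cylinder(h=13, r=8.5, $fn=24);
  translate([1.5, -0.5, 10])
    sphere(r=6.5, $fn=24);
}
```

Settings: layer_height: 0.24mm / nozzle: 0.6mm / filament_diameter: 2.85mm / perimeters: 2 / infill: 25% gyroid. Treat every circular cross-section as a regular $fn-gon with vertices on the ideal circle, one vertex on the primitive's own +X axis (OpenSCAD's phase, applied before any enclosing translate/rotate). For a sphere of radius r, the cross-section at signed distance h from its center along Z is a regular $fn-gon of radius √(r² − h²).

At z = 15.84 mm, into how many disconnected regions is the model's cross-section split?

1

At z = 15.84 mm: the r=10.5 sphere contributes a regular 24-gon of circumradius √(10.5²−5.34²) = 9.041; the r=8.5 cylinder at (1.5, 15) gives a regular 24-gon of circumradius 8.5 (constant along its height); the sphere at (1.5, -0.5): section is a regular 24-gon, circumradius = √(r²−h²) = √(6.5²−5.84²) = 2.854; Subtracting the remaining from the first: starting from the r=10.5 sphere, the r=8.5 cylinder at (1.5, 15) partially overlaps it — only the 14.02 mm² overlap (of its 224.40 mm²) is removed, clipping the outline; the r=6.5 sphere at (1.5, -0.5) lies wholly inside it (removes its full 25.30 mm² and its 17.88 mm outline becomes a hole wall) — 1 connected region with 1 hole. The result has 1 disconnected region.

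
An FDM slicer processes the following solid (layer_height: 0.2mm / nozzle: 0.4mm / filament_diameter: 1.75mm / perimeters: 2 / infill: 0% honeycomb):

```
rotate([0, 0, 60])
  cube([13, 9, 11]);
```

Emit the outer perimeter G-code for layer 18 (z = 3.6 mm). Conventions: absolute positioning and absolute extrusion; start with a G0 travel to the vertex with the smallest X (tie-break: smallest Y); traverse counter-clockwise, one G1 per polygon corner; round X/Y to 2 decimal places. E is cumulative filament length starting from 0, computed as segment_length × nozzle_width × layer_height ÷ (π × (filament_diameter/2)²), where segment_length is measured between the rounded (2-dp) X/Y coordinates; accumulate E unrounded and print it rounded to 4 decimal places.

G0 X-7.79 Y4.50 Z3.60
G1 X0.00 Y0.00 E0.2992
G1 X6.50 Y11.26 E0.7316
G1 X-1.29 Y15.76 E1.0309
G1 X-7.79 Y4.50 E1.4633

At z = 3.6 mm: the cube is present — its section is the full 13×9 rectangle; (rotated 60° about Z; rotation is an isometry so areas/perimeters/island counts are preserved). The outline is a single polygon with 4 vertices. Extrusion per mm of travel: 0.4 × 0.2 / (π × 0.875²) = 0.033260. Accumulating E over each segment gives final E = 1.4633.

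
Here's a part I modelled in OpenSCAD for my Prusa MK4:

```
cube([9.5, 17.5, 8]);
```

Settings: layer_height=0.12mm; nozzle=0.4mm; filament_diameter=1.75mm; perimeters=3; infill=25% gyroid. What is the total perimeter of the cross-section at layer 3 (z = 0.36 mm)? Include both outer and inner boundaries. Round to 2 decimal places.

At z = 0.36 mm: the 9.5×17.5 cube contributes its full rectangle (perimeter 54.00 mm). Overall, the cross-section is a single solid region. Total boundary length (outer) = 54.00 mm.

54.00 mm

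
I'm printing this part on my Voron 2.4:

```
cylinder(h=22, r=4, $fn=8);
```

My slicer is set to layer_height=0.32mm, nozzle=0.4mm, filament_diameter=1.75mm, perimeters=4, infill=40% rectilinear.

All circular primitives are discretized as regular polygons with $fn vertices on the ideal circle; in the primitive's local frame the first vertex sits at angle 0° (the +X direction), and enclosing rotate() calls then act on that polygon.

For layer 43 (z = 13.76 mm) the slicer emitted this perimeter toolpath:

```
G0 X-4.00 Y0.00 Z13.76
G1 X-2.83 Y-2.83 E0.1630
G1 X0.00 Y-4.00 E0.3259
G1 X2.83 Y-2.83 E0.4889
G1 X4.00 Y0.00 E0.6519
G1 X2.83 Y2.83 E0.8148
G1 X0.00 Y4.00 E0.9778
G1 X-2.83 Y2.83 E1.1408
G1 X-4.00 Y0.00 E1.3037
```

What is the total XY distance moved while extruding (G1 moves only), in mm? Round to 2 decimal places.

24.50 mm

Sum the Euclidean lengths of each G1 segment: total = 24.50 mm.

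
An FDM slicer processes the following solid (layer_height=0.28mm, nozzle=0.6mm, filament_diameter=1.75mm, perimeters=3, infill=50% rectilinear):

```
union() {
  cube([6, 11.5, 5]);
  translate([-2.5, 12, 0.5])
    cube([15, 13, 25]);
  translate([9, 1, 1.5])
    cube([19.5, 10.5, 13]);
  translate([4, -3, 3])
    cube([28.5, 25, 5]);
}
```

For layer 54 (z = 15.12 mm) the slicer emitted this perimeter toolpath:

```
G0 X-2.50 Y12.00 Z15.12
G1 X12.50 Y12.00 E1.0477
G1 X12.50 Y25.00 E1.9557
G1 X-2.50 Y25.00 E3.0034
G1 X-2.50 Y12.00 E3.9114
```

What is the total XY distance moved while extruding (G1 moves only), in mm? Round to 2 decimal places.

Sum the Euclidean lengths of each G1 segment: total = 56.00 mm.

56.00 mm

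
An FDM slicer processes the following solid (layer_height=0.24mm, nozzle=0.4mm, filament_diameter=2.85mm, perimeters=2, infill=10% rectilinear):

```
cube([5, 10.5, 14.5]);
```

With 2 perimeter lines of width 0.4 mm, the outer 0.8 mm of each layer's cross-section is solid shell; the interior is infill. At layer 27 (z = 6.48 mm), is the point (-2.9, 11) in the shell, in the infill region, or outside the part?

At z = 6.48 mm: the cube (footprint 5×10.5) is included at this height. Overall, the cross-section is a single solid region. The nearest boundary edge runs (5.00, 10.50)→(0.00, 10.50); distance from the point to it = 2.94 mm. The point is not inside any of the regions above, so it lies outside the cross-section (2.94 mm from the nearest boundary).

outside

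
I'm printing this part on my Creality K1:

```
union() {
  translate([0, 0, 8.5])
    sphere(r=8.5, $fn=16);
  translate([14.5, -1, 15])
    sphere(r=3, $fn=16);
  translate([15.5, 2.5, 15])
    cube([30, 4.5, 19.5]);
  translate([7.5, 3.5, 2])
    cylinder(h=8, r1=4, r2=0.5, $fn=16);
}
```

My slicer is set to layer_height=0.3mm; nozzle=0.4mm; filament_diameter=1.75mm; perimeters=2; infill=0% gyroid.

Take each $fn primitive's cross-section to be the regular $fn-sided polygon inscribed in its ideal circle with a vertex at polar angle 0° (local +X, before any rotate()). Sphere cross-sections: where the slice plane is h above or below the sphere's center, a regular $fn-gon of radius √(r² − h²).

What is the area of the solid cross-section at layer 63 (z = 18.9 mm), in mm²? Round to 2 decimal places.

135.00 mm²

At z = 18.9 mm: the sphere is not intersected at this z (|z−center|=10.400 > r=8.5); the sphere at (14.5, -1) does not reach this height (|z−center|=3.900 > r=3); the 30×4.5 cube at (15.5, 2.5) contributes its full rectangle (area 135.00 mm²); the cone at (7.5, 3.5) is not intersected at this z (z outside [2, 10]); Taking the union: only the 30×4.5 cube at (15.5, 2.5) is present, so the union is just that shape — area = 135.00 mm². Overall, the cross-section is a single solid region. Net area = 135.00 mm².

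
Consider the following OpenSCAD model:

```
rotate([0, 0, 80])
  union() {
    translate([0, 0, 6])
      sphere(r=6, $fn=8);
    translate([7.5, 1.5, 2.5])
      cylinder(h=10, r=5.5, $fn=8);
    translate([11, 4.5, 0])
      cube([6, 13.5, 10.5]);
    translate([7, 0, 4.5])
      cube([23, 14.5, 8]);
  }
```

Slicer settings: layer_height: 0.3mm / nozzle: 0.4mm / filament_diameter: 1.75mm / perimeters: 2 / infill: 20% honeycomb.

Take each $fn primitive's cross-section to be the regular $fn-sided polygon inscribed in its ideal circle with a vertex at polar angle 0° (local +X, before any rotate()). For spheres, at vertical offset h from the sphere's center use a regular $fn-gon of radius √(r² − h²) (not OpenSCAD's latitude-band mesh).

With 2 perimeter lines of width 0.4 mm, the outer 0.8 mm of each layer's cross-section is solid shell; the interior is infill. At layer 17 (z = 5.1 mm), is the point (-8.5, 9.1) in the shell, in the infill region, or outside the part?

shell

At z = 5.1 mm: the sphere: section is a regular 8-gon, circumradius = √(r²−h²) = √(6²−0.9²) = 5.932; the cylinder at (7.5, 1.5): section is a regular 8-gon, circumradius r=5.5; the cube at (11, 4.5) (footprint 6×13.5) is included at this height; the cube at (7, 0) (footprint 23×14.5) is included at this height; Combining (union): the regions partially overlap (shared area 109.57 mm²), so overlapping operands fuse into one piece — 1 connected region; (whole slice rotated 80° about Z — lengths, areas and connectivity unchanged). Overall, the cross-section is a single solid region. Undo the 80° rotation: the query point maps to (7.486, 9.951) in the un-rotated model frame. The nearest boundary edge runs (7.00, 6.79)→(7.00, 14.50); distance from the point to it = 0.49 mm. The point is inside the cross-section, 0.49 mm from the nearest boundary — within the 0.8 mm shell band (2 × 0.4).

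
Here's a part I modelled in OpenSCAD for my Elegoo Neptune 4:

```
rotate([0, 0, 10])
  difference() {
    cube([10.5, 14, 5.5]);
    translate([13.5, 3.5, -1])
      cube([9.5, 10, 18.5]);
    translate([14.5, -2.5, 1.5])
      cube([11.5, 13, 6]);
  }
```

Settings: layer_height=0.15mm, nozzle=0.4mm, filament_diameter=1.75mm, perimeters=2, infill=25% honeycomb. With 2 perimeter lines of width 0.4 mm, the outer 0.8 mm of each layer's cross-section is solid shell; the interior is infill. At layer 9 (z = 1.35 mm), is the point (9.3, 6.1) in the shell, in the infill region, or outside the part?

At z = 1.35 mm: the cube (footprint 10.5×14) is included at this height; the cube at (13.5, 3.5) (footprint 9.5×10) is included at this height; the cube at (14.5, -2.5) does not reach this height (z outside [1.5, 7.5]); After the difference (first − rest): starting from the 10.5×14 cube, the 9.5×10 cube at (13.5, 3.5) misses the remaining region (no effect) — 1 connected region; (whole slice rotated 10° about Z — lengths, areas and connectivity unchanged). Overall, the cross-section is a single solid region. Undo the 10° rotation: the query point maps to (10.218, 4.392) in the un-rotated model frame. The nearest boundary edge runs (10.50, 14.00)→(10.50, 0.00); distance from the point to it = 0.28 mm. The point is inside the cross-section, 0.28 mm from the nearest boundary — within the 0.8 mm shell band (2 × 0.4).

shell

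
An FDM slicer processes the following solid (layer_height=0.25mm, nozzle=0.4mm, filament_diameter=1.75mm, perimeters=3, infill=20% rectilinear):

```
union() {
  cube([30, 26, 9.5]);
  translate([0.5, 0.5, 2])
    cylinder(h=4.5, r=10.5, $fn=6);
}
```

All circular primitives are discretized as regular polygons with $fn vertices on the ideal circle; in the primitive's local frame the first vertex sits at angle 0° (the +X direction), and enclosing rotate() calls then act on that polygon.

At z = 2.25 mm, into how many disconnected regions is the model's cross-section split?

1

At z = 2.25 mm: the 30×26 cube contributes its full rectangle; the r=10.5 cylinder at (0.5, 0.5) contributes a regular 6-gon of circumradius 10.5; Merging all regions: the regions partially overlap (shared area 81.58 mm²), so overlapping operands fuse into one piece — 1 connected region. The result has 1 disconnected region.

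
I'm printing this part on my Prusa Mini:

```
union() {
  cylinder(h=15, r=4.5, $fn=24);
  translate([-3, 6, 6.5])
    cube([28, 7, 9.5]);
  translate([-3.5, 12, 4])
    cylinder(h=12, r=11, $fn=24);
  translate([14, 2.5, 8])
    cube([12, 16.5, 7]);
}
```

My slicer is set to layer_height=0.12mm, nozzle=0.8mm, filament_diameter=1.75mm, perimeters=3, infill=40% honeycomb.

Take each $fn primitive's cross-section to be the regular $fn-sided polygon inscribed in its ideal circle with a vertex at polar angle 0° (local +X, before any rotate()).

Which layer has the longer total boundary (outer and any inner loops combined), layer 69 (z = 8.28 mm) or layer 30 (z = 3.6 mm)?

Layer 69 (z = 8.28): the r=4.5 cylinder gives a regular 24-gon of circumradius 4.5 (constant along its height) (perimeter = 2·24·4.500·sin(180°/24) = 28.19 mm); the cube at (-3, 6) (footprint 28×7) is included at this height (perimeter 70.00 mm); the r=11 cylinder at (-3.5, 12) contributes a regular 24-gon of circumradius 11 (perimeter = 2·24·11.000·sin(180°/24) = 68.92 mm); the cube at (14, 2.5) is present — its section is the full 12×16.5 rectangle (perimeter 57.00 mm); Taking the union: the regions partially overlap (shared area 162.35 mm²), so the edge portions inside another operand are dropped and the merged outline is re-measured after clipping — boundary = 137.50 mm. So its perimeter = 137.50 mm. Layer 30 (z = 3.6): the cylinder: section is a regular 24-gon, circumradius r=4.5 (perimeter = 2·24·4.500·sin(180°/24) = 28.19 mm); the cube at (-3, 6) does not reach this height (z outside [6.5, 16]); the cylinder at (-3.5, 12) is not intersected at this z (z outside [4, 16]); the cube at (14, 2.5) does not reach this height (z outside [8, 15]); Combining (union): only the r=4.5 cylinder is present, so the union is just that shape — boundary = 28.19 mm. So its perimeter = 28.19 mm. Layer 69 is larger (137.50 vs 28.19 mm).

layer 69 (z = 8.28 mm)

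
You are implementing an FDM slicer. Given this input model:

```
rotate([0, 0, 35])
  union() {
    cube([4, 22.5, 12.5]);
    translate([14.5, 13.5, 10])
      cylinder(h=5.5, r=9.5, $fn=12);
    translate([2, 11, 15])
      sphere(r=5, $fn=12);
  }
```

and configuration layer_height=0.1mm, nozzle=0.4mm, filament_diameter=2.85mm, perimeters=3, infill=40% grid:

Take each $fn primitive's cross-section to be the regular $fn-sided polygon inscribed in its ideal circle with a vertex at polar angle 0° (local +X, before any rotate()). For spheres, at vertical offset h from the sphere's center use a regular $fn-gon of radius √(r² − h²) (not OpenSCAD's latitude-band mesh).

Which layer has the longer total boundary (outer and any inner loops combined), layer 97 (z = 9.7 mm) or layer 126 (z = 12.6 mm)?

layer 126 (z = 12.6 mm)

Layer 97 (z = 9.7): the cube (footprint 4×22.5) is included at this height (perimeter 53.00 mm); the cylinder at (14.5, 13.5) is not intersected at this z (z outside [10, 15.5]); the sphere at (2, 11) is absent (|z−center|=5.300 > r=5); Taking the union: only the 4×22.5 cube is present, so the union is just that shape — boundary = 53.00 mm; (whole slice rotated 35° about Z — lengths, areas and connectivity unchanged). So its perimeter = 53.00 mm. Layer 126 (z = 12.6): the cube is absent (z outside [0, 12.5]); the r=9.5 cylinder at (14.5, 13.5) contributes a regular 12-gon of circumradius 9.5 (perimeter = 2·12·9.500·sin(180°/12) = 59.01 mm); the r=5 sphere at (2, 11) contributes a regular 12-gon of circumradius √(5²−2.4²) = 4.386 (perimeter = 2·12·4.386·sin(180°/12) = 27.25 mm); Merging all regions: the regions partially overlap (shared area 2.33 mm²), so the edge portions inside another operand are dropped and the merged outline is re-measured after clipping — boundary = 77.25 mm; (whole slice rotated 35° about Z — lengths, areas and connectivity unchanged). So its perimeter = 77.25 mm. Layer 126 is larger (77.25 vs 53.00 mm).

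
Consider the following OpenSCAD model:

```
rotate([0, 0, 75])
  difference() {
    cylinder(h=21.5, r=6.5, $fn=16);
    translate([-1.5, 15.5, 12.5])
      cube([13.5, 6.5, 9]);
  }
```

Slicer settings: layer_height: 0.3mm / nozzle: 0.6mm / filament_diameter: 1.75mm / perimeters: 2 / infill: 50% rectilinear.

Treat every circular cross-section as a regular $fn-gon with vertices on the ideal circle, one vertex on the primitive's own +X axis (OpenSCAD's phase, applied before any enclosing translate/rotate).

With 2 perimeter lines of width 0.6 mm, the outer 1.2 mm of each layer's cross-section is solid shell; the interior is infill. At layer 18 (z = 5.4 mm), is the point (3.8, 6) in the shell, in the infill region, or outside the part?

outside

At z = 5.4 mm: the r=6.5 cylinder contributes a regular 16-gon of circumradius 6.5; the cube at (-1.5, 15.5) is absent (z outside [12.5, 21.5]); After the difference (first − rest): none of the subtracted shapes is present at this height, so the r=6.5 cylinder is unchanged — 1 connected region; (whole slice rotated 75° about Z — lengths, areas and connectivity unchanged). Overall, the cross-section is a single solid region. Undo the 75° rotation: the query point maps to (6.779, -2.118) in the un-rotated model frame. The nearest boundary edge runs (6.01, -2.49)→(6.50, 0.00); distance from the point to it = 0.69 mm. The point is not inside any of the regions above, so it lies outside the cross-section (0.69 mm from the nearest boundary).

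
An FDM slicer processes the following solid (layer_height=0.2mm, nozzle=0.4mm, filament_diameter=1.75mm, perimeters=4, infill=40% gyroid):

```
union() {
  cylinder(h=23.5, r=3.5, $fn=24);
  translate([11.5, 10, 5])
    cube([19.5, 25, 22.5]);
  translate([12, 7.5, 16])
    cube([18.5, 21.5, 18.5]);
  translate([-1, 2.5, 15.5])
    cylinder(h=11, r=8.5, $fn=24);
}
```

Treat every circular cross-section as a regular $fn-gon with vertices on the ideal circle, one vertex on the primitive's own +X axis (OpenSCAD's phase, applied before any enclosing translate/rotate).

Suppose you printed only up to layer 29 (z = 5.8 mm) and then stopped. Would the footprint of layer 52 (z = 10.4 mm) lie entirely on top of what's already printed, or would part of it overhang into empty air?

Compare the two slices. At z = 5.8: the r=3.5 cylinder contributes a regular 24-gon of circumradius 3.5 (area = (24/2)·3.500²·sin(360°/24) = 38.05 mm²); the cube at (11.5, 10) (footprint 19.5×25) is included at this height (area 487.50 mm²); the cube at (12, 7.5) does not reach this height (z outside [16, 34.5]); the cylinder at (-1, 2.5) is absent (z outside [15.5, 26.5]); Combining (union): the 2 present regions are separate (no shared area or edge), so areas and boundary lengths simply add and each stays a separate island — area = 525.55 mm². At z = 10.4: the cylinder: section is a regular 24-gon, circumradius r=3.5 (area = (24/2)·3.500²·sin(360°/24) = 38.05 mm²); the cube at (11.5, 10) is present — its section is the full 19.5×25 rectangle (area 487.50 mm²); the cube at (12, 7.5) is not intersected at this z (z outside [16, 34.5]); the cylinder at (-1, 2.5) is absent (z outside [15.5, 26.5]); Merging all regions: the 2 present regions are separate (no shared area or edge), so areas and boundary lengths simply add and each stays a separate island — area = 525.55 mm². Checking containment: the cross-section at z = 10.4 is a subset of the cross-section at z = 5.8.

entirely on top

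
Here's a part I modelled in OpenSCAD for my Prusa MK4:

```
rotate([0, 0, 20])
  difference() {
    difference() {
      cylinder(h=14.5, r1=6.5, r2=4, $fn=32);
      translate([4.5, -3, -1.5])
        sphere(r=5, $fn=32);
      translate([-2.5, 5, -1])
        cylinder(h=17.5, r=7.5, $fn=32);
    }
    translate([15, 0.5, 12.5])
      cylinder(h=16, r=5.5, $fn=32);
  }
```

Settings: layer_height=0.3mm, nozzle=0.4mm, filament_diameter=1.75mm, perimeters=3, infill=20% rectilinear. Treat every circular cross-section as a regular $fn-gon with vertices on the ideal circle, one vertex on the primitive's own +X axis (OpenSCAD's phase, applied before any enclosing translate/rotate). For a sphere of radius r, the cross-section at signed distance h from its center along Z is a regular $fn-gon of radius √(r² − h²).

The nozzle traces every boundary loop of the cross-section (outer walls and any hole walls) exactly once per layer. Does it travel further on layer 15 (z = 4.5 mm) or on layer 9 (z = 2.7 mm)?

layer 9 (z = 2.7 mm)

Layer 15 (z = 4.5): the cone contributes a regular 32-gon of circumradius 5.724 (interpolated between r1=6.5 and r2=4 at t=0.310) (perimeter = 2·32·5.724·sin(180°/32) = 35.91 mm); the sphere at (4.5, -3) is not intersected at this z (|z−center|=6.000 > r=5); the cylinder at (-2.5, 5): section is a regular 32-gon, circumradius r=7.5 (perimeter = 2·32·7.500·sin(180°/32) = 47.05 mm); Subtracting the remaining from the first: starting from the cone, the r=7.5 cylinder at (-2.5, 5) partially overlaps it — only the 63.45 mm² overlap (of its 175.58 mm²) is removed, clipping the outline — boundary = 32.23 mm; the cylinder at (15, 0.5) does not reach this height (z outside [12.5, 28.5]); After the difference (first − rest): none of the subtracted shapes is present at this height, so the result so far is unchanged — boundary = 32.23 mm; (rotated 20° about Z; rotation is an isometry so areas/perimeters/island counts are preserved). So its perimeter = 32.23 mm. Layer 9 (z = 2.7): the cone contributes a regular 32-gon of circumradius 6.034 (interpolated between r1=6.5 and r2=4 at t=0.186) (perimeter = 2·32·6.034·sin(180°/32) = 37.85 mm); the sphere at (4.5, -3): section is a regular 32-gon, circumradius = √(r²−h²) = √(5²−4.2²) = 2.713 (perimeter = 2·32·2.713·sin(180°/32) = 17.02 mm); the r=7.5 cylinder at (-2.5, 5) gives a regular 32-gon of circumradius 7.5 (constant along its height) (perimeter = 2·32·7.500·sin(180°/32) = 47.05 mm); After the difference (first − rest): starting from the cone, the r=5 sphere at (4.5, -3) partially overlaps it — only the 13.64 mm² overlap (of its 22.97 mm²) is removed, clipping the outline; the r=7.5 cylinder at (-2.5, 5) partially overlaps it — only the 68.62 mm² overlap (of its 175.58 mm²) is removed, clipping the outline — boundary = 37.43 mm; the cylinder at (15, 0.5) is not intersected at this z (z outside [12.5, 28.5]); Subtracting the remaining from the first: none of the subtracted shapes is present at this height, so that combined region is unchanged — boundary = 37.43 mm; (whole slice rotated 20° about Z — lengths, areas and connectivity unchanged). So its perimeter = 37.43 mm. Layer 9 is larger (37.43 vs 32.23 mm).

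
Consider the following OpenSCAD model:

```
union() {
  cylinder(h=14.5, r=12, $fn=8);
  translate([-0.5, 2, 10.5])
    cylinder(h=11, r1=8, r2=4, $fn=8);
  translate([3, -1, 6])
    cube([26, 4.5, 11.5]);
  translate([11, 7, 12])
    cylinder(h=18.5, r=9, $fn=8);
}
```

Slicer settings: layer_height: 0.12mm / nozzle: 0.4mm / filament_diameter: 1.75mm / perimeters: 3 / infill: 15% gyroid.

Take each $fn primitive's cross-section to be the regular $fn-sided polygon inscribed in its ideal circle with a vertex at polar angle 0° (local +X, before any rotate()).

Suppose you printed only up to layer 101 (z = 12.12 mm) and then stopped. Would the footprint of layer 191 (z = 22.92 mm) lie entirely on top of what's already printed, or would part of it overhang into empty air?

entirely on top

Compare the two slices. At z = 12.12: the r=12 cylinder gives a regular 8-gon of circumradius 12 (constant along its height) (area = (8/2)·12.000²·sin(360°/8) = 407.29 mm²); the cone at (-0.5, 2) contributes a regular 8-gon of circumradius 7.411 (interpolated between r1=8 and r2=4 at t=0.147) (area = (8/2)·7.411²·sin(360°/8) = 155.34 mm²); the cube at (3, -1) is present — its section is the full 26×4.5 rectangle (area 117.00 mm²); the cylinder at (11, 7): section is a regular 8-gon, circumradius r=9 (area = (8/2)·9.000²·sin(360°/8) = 229.10 mm²); Merging all regions: the regions partially overlap — summed areas 908.74 mm² minus the doubly-counted overlap 289.46 mm² gives 619.28 mm² — area = 619.28 mm². At z = 22.92: the cylinder is absent (z outside [0, 14.5]); the cone at (-0.5, 2) does not reach this height (z outside [10.5, 21.5]); the cube at (3, -1) is absent (z outside [6, 17.5]); the r=9 cylinder at (11, 7) gives a regular 8-gon of circumradius 9 (constant along its height) (area = (8/2)·9.000²·sin(360°/8) = 229.10 mm²); Taking the union: only the r=9 cylinder at (11, 7) is present, so the union is just that shape — area = 229.10 mm². Checking containment: the cross-section at z = 22.92 is a subset of the cross-section at z = 12.12.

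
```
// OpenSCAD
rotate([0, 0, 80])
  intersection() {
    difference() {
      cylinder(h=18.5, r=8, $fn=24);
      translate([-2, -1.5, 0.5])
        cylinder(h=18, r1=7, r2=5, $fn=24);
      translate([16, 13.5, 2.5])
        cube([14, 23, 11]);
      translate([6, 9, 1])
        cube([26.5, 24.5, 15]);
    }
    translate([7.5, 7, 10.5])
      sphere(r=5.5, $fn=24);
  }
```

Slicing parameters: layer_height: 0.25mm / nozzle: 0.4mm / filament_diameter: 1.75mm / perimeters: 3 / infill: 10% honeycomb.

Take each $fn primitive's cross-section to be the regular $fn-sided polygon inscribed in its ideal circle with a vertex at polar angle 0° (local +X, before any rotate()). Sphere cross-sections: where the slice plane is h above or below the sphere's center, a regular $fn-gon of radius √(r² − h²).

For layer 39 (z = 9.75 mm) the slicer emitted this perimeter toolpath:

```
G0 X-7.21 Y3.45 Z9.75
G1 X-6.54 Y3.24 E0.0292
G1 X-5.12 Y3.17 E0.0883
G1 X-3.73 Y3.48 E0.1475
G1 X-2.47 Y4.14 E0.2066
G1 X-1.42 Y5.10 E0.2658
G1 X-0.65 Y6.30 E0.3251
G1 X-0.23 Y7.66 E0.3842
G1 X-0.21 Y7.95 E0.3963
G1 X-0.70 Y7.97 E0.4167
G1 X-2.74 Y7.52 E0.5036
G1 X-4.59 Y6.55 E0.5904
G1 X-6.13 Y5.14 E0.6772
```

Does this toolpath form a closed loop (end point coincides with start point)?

no

Start point (G0): (-7.21, 3.45). End point (last G1): the path does not return to the start — open.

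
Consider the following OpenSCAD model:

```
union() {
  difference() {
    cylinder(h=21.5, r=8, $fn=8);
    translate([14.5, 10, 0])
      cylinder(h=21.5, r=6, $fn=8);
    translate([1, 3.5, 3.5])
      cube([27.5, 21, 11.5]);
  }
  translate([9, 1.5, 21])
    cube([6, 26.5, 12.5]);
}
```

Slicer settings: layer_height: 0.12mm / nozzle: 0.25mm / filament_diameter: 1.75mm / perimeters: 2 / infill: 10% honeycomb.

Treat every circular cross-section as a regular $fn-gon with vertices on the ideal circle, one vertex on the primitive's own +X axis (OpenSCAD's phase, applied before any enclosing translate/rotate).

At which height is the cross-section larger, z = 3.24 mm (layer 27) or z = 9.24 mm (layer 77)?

Layer 27 (z = 3.24): the r=8 cylinder contributes a regular 8-gon of circumradius 8 (area = (8/2)·8.000²·sin(360°/8) = 181.02 mm²); the r=6 cylinder at (14.5, 10) gives a regular 8-gon of circumradius 6 (constant along its height) (area = (8/2)·6.000²·sin(360°/8) = 101.82 mm²); the cube at (1, 3.5) does not reach this height (z outside [3.5, 15]); Subtracting the remaining from the first: starting from the r=8 cylinder (181.02 mm²), the r=6 cylinder at (14.5, 10) misses the remaining region (no effect) — area = 181.02 mm²; the cube at (9, 1.5) is absent (z outside [21, 33.5]); Taking the union: only the result so far is present, so the union is just that shape — area = 181.02 mm². So its area = 181.02 mm². Layer 77 (z = 9.24): the r=8 cylinder contributes a regular 8-gon of circumradius 8 (area = (8/2)·8.000²·sin(360°/8) = 181.02 mm²); the r=6 cylinder at (14.5, 10) gives a regular 8-gon of circumradius 6 (constant along its height) (area = (8/2)·6.000²·sin(360°/8) = 101.82 mm²); the cube at (1, 3.5) is present — its section is the full 27.5×21 rectangle (area 577.50 mm²); Subtracting the remaining from the first: starting from the r=8 cylinder (181.02 mm²), the r=6 cylinder at (14.5, 10) misses the remaining region (no effect); the 27.5×21 cube at (1, 3.5) partially overlaps it — only the 15.50 mm² overlap (of its 577.50 mm²) is removed, clipping the outline — area = 165.52 mm²; the cube at (9, 1.5) is not intersected at this z (z outside [21, 33.5]); Taking the union: only that combined region is present, so the union is just that shape — area = 165.52 mm². So its area = 165.52 mm². Layer 27 is larger (181.02 vs 165.52 mm²).

layer 27 (z = 3.24 mm)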